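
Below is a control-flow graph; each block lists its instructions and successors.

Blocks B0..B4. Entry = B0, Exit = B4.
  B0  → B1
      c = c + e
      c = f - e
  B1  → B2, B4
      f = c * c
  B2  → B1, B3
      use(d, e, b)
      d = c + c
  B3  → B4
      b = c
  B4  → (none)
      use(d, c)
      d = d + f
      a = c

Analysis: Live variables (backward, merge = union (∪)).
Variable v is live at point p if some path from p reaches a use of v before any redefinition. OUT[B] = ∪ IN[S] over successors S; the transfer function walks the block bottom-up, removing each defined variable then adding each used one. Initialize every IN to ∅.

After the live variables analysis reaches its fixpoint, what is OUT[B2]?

Answer: {b, c, d, e, f}

Working:
Converged values:
  B0: | IN={b, c, d, e, f} | OUT={b, c, d, e}
  B1: | IN={b, c, d, e} | OUT={b, c, d, e, f}
  B2: | IN={b, c, d, e, f} | OUT={b, c, d, e, f}
  B3: | IN={c, d, f} | OUT={c, d, f}
  B4: | IN={c, d, f} | OUT={}

Merge at B2: OUT[B2] = IN[B1] ⊔ IN[B3] = {b, c, d, e, f}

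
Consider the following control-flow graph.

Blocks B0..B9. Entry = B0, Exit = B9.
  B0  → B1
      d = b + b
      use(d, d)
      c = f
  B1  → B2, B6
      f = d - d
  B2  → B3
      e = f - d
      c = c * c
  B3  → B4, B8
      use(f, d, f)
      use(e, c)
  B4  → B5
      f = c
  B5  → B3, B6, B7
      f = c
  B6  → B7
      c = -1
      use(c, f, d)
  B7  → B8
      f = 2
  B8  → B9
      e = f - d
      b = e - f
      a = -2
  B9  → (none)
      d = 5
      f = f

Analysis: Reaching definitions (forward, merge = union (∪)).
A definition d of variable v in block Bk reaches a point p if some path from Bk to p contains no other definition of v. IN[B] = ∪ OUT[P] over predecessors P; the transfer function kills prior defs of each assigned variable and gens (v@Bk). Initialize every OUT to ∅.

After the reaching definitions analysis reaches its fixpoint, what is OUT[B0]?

Answer: {c@B0, d@B0}

Trace:
Converged values:
  B0:   IN={}   OUT={c@B0, d@B0}
  B1:   IN={c@B0, d@B0}   OUT={c@B0, d@B0, f@B1}
  B2:   IN={c@B0, d@B0, f@B1}   OUT={c@B2, d@B0, e@B2, f@B1}
  B3:   IN={c@B2, d@B0, e@B2, f@B1, f@B5}   OUT={c@B2, d@B0, e@B2, f@B1, f@B5}
  B4:   IN={c@B2, d@B0, e@B2, f@B1, f@B5}   OUT={c@B2, d@B0, e@B2, f@B4}
  B5:   IN={c@B2, d@B0, e@B2, f@B4}   OUT={c@B2, d@B0, e@B2, f@B5}
  B6:   IN={c@B0, c@B2, d@B0, e@B2, f@B1, f@B5}   OUT={c@B6, d@B0, e@B2, f@B1, f@B5}
  B7:   IN={c@B2, c@B6, d@B0, e@B2, f@B1, f@B5}   OUT={c@B2, c@B6, d@B0, e@B2, f@B7}
  B8:   IN={c@B2, c@B6, d@B0, e@B2, f@B1, f@B5, f@B7}   OUT={a@B8, b@B8, c@B2, c@B6, d@B0, e@B8, f@B1, f@B5, f@B7}
  B9:   IN={a@B8, b@B8, c@B2, c@B6, d@B0, e@B8, f@B1, f@B5, f@B7}   OUT={a@B8, b@B8, c@B2, c@B6, d@B9, e@B8, f@B9}

B0 is the boundary node: IN[B0] = {}
Applying B0's transfer function to that IN value gives OUT[B0] (row B0 above).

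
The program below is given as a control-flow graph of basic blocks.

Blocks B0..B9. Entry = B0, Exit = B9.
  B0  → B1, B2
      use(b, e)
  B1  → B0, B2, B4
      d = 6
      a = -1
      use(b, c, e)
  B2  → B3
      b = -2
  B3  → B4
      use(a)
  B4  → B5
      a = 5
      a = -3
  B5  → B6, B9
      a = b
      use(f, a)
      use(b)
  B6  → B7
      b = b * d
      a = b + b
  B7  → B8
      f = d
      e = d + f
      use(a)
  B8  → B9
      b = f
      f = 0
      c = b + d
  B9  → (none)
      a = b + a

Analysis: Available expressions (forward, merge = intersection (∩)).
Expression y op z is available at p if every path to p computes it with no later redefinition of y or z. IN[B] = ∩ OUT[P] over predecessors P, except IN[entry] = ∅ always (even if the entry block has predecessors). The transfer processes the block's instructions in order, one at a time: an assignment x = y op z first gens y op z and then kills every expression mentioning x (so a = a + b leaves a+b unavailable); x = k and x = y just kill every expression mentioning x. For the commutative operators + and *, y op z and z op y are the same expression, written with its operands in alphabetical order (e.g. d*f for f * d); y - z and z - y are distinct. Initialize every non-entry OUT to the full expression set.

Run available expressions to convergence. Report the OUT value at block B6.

Answer: {b+b}

Working:
Per-block solution:
  B0:   IN={}   OUT={}
  B1:   IN={}   OUT={}
  B2:   IN={}   OUT={}
  B3:   IN={}   OUT={}
  B4:   IN={}   OUT={}
  B5:   IN={}   OUT={}
  B6:   IN={}   OUT={b+b}
  B7:   IN={b+b}   OUT={b+b, d+f}
  B8:   IN={b+b, d+f}   OUT={b+d}
  B9:   IN={}   OUT={}

Merge at B6: IN[B6] = OUT[B5] = {}
Applying B6's transfer function to that IN value gives OUT[B6] (row B6 above).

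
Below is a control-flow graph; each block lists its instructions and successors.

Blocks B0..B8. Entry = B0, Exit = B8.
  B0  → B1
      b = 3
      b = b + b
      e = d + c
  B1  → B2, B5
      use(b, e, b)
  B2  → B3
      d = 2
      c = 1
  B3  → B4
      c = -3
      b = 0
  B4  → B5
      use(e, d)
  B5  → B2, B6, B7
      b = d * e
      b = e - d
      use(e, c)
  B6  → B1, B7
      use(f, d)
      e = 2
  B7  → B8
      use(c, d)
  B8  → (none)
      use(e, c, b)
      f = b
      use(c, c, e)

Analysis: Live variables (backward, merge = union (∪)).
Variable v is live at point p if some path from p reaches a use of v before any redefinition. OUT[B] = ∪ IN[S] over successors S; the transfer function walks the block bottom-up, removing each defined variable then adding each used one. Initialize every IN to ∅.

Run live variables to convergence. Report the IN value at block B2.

Answer: {e, f}

Derivation:
Per-block solution:
  B0:  IN={c, d, f}  OUT={b, c, d, e, f}
  B1:  IN={b, c, d, e, f}  OUT={c, d, e, f}
  B2:  IN={e, f}  OUT={d, e, f}
  B3:  IN={d, e, f}  OUT={c, d, e, f}
  B4:  IN={c, d, e, f}  OUT={c, d, e, f}
  B5:  IN={c, d, e, f}  OUT={b, c, d, e, f}
  B6:  IN={b, c, d, f}  OUT={b, c, d, e, f}
  B7:  IN={b, c, d, e}  OUT={b, c, e}
  B8:  IN={b, c, e}  OUT={}

Merge at B2: OUT[B2] = IN[B3] = {d, e, f}
Applying B2's transfer function to that OUT value gives IN[B2] (row B2 above).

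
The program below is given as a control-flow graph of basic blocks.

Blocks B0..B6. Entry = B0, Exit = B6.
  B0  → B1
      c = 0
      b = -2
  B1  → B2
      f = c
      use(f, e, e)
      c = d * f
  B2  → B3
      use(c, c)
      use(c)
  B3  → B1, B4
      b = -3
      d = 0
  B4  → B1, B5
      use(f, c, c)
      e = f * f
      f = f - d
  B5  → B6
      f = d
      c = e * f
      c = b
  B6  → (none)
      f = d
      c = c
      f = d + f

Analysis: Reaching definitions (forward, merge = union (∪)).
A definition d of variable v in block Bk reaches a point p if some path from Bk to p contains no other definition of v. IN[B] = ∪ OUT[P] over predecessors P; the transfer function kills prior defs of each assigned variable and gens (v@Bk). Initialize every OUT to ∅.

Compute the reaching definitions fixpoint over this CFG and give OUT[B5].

Answer: {b@B3, c@B5, d@B3, e@B4, f@B5}

Derivation:
Fixpoint table:
  B0: | IN={} | OUT={b@B0, c@B0}
  B1: | IN={b@B0, b@B3, c@B0, c@B1, d@B3, e@B4, f@B1, f@B4} | OUT={b@B0, b@B3, c@B1, d@B3, e@B4, f@B1}
  B2: | IN={b@B0, b@B3, c@B1, d@B3, e@B4, f@B1} | OUT={b@B0, b@B3, c@B1, d@B3, e@B4, f@B1}
  B3: | IN={b@B0, b@B3, c@B1, d@B3, e@B4, f@B1} | OUT={b@B3, c@B1, d@B3, e@B4, f@B1}
  B4: | IN={b@B3, c@B1, d@B3, e@B4, f@B1} | OUT={b@B3, c@B1, d@B3, e@B4, f@B4}
  B5: | IN={b@B3, c@B1, d@B3, e@B4, f@B4} | OUT={b@B3, c@B5, d@B3, e@B4, f@B5}
  B6: | IN={b@B3, c@B5, d@B3, e@B4, f@B5} | OUT={b@B3, c@B6, d@B3, e@B4, f@B6}

Merge at B5: IN[B5] = OUT[B4] = {b@B3, c@B1, d@B3, e@B4, f@B4}
Applying B5's transfer function to that IN value gives OUT[B5] (row B5 above).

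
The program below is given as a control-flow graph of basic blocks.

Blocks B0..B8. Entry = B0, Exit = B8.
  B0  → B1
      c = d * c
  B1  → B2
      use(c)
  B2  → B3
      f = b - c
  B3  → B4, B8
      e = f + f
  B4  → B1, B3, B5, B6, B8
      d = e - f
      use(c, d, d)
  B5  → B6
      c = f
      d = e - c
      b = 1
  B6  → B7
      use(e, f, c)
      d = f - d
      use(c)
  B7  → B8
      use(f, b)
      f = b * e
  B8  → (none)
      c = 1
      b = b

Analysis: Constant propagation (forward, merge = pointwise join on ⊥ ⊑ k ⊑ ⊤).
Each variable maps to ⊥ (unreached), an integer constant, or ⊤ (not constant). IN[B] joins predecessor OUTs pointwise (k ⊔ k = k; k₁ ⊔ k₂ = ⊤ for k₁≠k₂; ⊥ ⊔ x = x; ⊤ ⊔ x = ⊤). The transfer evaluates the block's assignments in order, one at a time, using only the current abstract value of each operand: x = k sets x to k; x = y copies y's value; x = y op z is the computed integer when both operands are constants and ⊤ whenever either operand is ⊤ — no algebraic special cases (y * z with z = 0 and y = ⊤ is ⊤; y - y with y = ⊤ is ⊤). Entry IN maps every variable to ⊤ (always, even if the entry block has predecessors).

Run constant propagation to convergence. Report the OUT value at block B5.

Per-block solution:
  B0:   IN=(all ⊤)   OUT=(all ⊤)
  B1:   IN=(all ⊤)   OUT=(all ⊤)
  B2:   IN=(all ⊤)   OUT=(all ⊤)
  B3:   IN=(all ⊤)   OUT=(all ⊤)
  B4:   IN=(all ⊤)   OUT=(all ⊤)
  B5:   IN=(all ⊤)   OUT={b:1; rest ⊤}
  B6:   IN=(all ⊤)   OUT=(all ⊤)
  B7:   IN=(all ⊤)   OUT=(all ⊤)
  B8:   IN=(all ⊤)   OUT={c:1; rest ⊤}

Merge at B5: IN[B5] = OUT[B4] = {a: ⊤, b: ⊤, c: ⊤, d: ⊤, e: ⊤, f: ⊤}
Applying B5's transfer function to that IN value gives OUT[B5] (row B5 above).

Answer: {a: ⊤, b: 1, c: ⊤, d: ⊤, e: ⊤, f: ⊤}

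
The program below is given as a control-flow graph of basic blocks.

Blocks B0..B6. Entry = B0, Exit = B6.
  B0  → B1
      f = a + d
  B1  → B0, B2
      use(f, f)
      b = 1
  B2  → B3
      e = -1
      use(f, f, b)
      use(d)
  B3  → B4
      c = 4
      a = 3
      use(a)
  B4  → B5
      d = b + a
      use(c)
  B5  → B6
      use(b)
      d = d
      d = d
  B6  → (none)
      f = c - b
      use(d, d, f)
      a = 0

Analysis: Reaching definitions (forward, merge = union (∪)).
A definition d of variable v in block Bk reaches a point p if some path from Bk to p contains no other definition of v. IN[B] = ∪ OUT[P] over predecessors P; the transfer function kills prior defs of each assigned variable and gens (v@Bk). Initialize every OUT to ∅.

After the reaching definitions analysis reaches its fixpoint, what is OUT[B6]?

Per-block solution:
  B0: | IN={b@B1, f@B0} | OUT={b@B1, f@B0}
  B1: | IN={b@B1, f@B0} | OUT={b@B1, f@B0}
  B2: | IN={b@B1, f@B0} | OUT={b@B1, e@B2, f@B0}
  B3: | IN={b@B1, e@B2, f@B0} | OUT={a@B3, b@B1, c@B3, e@B2, f@B0}
  B4: | IN={a@B3, b@B1, c@B3, e@B2, f@B0} | OUT={a@B3, b@B1, c@B3, d@B4, e@B2, f@B0}
  B5: | IN={a@B3, b@B1, c@B3, d@B4, e@B2, f@B0} | OUT={a@B3, b@B1, c@B3, d@B5, e@B2, f@B0}
  B6: | IN={a@B3, b@B1, c@B3, d@B5, e@B2, f@B0} | OUT={a@B6, b@B1, c@B3, d@B5, e@B2, f@B6}

Merge at B6: IN[B6] = OUT[B5] = {a@B3, b@B1, c@B3, d@B5, e@B2, f@B0}
Applying B6's transfer function to that IN value gives OUT[B6] (row B6 above).

Answer: {a@B6, b@B1, c@B3, d@B5, e@B2, f@B6}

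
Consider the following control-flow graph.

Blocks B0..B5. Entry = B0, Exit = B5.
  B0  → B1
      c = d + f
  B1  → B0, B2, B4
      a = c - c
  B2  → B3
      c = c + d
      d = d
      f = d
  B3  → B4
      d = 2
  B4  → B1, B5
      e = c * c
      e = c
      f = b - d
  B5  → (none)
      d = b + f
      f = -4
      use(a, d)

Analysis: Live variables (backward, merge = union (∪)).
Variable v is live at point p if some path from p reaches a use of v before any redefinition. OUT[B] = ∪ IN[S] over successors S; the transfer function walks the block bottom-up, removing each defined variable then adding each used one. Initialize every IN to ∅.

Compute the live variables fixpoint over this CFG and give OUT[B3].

Converged values:
  B0:   IN={b, d, f}   OUT={b, c, d, f}
  B1:   IN={b, c, d, f}   OUT={a, b, c, d, f}
  B2:   IN={a, b, c, d}   OUT={a, b, c}
  B3:   IN={a, b, c}   OUT={a, b, c, d}
  B4:   IN={a, b, c, d}   OUT={a, b, c, d, f}
  B5:   IN={a, b, f}   OUT={}

Merge at B3: OUT[B3] = IN[B4] = {a, b, c, d}

Answer: {a, b, c, d}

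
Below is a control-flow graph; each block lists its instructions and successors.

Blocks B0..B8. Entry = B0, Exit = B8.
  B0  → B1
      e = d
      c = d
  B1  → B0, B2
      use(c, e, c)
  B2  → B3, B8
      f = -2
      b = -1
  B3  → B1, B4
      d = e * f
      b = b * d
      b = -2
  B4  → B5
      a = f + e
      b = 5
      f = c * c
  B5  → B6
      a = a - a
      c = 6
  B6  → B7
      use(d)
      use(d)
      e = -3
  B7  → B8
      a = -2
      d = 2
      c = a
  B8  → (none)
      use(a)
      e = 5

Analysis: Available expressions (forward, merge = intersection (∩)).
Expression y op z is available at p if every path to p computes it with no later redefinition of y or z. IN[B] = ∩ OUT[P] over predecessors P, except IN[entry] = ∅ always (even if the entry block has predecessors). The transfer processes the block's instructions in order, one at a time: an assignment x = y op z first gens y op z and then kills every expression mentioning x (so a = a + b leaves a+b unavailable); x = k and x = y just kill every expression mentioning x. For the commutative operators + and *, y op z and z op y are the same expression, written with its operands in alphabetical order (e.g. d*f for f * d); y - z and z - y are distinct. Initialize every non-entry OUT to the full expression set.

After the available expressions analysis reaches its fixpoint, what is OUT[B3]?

Per-block solution:
  B0:   IN={}   OUT={}
  B1:   IN={}   OUT={}
  B2:   IN={}   OUT={}
  B3:   IN={}   OUT={e*f}
  B4:   IN={e*f}   OUT={c*c}
  B5:   IN={c*c}   OUT={}
  B6:   IN={}   OUT={}
  B7:   IN={}   OUT={}
  B8:   IN={}   OUT={}

Merge at B3: IN[B3] = OUT[B2] = {}
Applying B3's transfer function to that IN value gives OUT[B3] (row B3 above).

Answer: {e*f}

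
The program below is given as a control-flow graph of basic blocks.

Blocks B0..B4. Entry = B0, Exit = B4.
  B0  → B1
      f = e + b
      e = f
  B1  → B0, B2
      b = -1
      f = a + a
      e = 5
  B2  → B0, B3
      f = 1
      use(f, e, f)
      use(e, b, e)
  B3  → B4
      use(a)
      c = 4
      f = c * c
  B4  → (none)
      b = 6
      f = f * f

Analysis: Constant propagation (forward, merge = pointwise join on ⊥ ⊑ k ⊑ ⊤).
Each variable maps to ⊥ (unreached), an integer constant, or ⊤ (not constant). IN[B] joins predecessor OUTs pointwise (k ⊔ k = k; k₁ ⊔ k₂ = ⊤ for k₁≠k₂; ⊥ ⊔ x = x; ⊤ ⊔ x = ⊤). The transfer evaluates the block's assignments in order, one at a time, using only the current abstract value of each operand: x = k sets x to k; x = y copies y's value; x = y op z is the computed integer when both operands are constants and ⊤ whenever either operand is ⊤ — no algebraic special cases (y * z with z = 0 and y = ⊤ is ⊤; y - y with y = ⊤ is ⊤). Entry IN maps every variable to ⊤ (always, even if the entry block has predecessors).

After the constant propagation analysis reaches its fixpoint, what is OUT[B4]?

Answer: {a: ⊤, b: 6, c: 4, d: ⊤, e: 5, f: 256}

Trace:
Converged values:
  B0: | IN=(all ⊤) | OUT=(all ⊤)
  B1: | IN=(all ⊤) | OUT={b:-1, e:5; rest ⊤}
  B2: | IN={b:-1, e:5; rest ⊤} | OUT={b:-1, e:5, f:1; rest ⊤}
  B3: | IN={b:-1, e:5, f:1; rest ⊤} | OUT={b:-1, c:4, e:5, f:16; rest ⊤}
  B4: | IN={b:-1, c:4, e:5, f:16; rest ⊤} | OUT={b:6, c:4, e:5, f:256; rest ⊤}

Merge at B4: IN[B4] = OUT[B3] = {a: ⊤, b: -1, c: 4, d: ⊤, e: 5, f: 16}
Applying B4's transfer function to that IN value gives OUT[B4] (row B4 above).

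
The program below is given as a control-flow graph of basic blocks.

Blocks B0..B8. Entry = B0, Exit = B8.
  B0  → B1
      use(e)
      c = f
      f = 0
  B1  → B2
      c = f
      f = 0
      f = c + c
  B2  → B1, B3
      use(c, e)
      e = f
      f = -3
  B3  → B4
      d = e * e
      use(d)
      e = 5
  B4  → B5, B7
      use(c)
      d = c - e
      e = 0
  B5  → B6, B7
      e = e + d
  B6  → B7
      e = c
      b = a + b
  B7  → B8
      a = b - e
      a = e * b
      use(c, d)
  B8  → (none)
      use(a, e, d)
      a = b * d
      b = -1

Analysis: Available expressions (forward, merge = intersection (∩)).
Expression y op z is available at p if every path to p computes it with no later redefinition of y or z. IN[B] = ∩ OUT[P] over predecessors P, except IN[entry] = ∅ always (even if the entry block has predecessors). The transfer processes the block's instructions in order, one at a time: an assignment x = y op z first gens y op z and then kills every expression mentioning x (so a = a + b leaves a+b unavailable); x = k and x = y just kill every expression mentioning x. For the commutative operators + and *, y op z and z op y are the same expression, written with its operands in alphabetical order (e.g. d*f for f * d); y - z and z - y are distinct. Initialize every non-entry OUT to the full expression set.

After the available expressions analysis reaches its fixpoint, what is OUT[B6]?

Per-block solution:
  B0:   IN={}   OUT={}
  B1:   IN={}   OUT={c+c}
  B2:   IN={c+c}   OUT={c+c}
  B3:   IN={c+c}   OUT={c+c}
  B4:   IN={c+c}   OUT={c+c}
  B5:   IN={c+c}   OUT={c+c}
  B6:   IN={c+c}   OUT={c+c}
  B7:   IN={c+c}   OUT={b*e, b-e, c+c}
  B8:   IN={b*e, b-e, c+c}   OUT={c+c}

Merge at B6: IN[B6] = OUT[B5] = {c+c}
Applying B6's transfer function to that IN value gives OUT[B6] (row B6 above).

Answer: {c+c}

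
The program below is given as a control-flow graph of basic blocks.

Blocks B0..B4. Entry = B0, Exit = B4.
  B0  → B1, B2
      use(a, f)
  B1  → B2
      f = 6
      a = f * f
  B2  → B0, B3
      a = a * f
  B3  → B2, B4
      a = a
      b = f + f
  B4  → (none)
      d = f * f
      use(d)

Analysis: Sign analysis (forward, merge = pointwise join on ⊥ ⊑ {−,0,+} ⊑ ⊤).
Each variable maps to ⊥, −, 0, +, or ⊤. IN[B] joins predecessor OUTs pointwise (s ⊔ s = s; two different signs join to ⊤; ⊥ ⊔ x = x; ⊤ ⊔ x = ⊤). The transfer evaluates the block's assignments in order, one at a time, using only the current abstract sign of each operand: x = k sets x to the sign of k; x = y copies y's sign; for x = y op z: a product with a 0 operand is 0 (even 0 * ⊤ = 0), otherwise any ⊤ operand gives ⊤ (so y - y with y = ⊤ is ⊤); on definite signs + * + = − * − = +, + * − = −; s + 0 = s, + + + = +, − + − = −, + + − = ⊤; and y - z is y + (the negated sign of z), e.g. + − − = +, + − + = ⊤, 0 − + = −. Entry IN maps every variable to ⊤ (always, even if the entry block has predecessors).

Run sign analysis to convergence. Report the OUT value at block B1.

Answer: {a: +, b: ⊤, c: ⊤, d: ⊤, e: ⊤, f: +}

Trace:
Converged values:
  B0:   IN=(all ⊤)   OUT=(all ⊤)
  B1:   IN=(all ⊤)   OUT={a:+, f:+; rest ⊤}
  B2:   IN=(all ⊤)   OUT=(all ⊤)
  B3:   IN=(all ⊤)   OUT=(all ⊤)
  B4:   IN=(all ⊤)   OUT=(all ⊤)

Merge at B1: IN[B1] = OUT[B0] = {a: ⊤, b: ⊤, c: ⊤, d: ⊤, e: ⊤, f: ⊤}
Applying B1's transfer function to that IN value gives OUT[B1] (row B1 above).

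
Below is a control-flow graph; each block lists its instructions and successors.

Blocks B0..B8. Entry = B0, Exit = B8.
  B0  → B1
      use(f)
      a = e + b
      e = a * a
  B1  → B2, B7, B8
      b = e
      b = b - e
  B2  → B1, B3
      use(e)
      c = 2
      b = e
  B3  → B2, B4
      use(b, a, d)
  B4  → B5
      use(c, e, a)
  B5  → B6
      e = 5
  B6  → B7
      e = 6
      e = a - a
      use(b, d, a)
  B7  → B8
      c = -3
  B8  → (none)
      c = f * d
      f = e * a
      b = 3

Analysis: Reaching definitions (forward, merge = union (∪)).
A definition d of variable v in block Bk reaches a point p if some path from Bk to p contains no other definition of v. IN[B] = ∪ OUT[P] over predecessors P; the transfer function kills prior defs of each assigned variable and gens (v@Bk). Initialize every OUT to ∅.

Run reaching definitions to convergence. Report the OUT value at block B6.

Converged values:
  B0: | IN={} | OUT={a@B0, e@B0}
  B1: | IN={a@B0, b@B2, c@B2, e@B0} | OUT={a@B0, b@B1, c@B2, e@B0}
  B2: | IN={a@B0, b@B1, b@B2, c@B2, e@B0} | OUT={a@B0, b@B2, c@B2, e@B0}
  B3: | IN={a@B0, b@B2, c@B2, e@B0} | OUT={a@B0, b@B2, c@B2, e@B0}
  B4: | IN={a@B0, b@B2, c@B2, e@B0} | OUT={a@B0, b@B2, c@B2, e@B0}
  B5: | IN={a@B0, b@B2, c@B2, e@B0} | OUT={a@B0, b@B2, c@B2, e@B5}
  B6: | IN={a@B0, b@B2, c@B2, e@B5} | OUT={a@B0, b@B2, c@B2, e@B6}
  B7: | IN={a@B0, b@B1, b@B2, c@B2, e@B0, e@B6} | OUT={a@B0, b@B1, b@B2, c@B7, e@B0, e@B6}
  B8: | IN={a@B0, b@B1, b@B2, c@B2, c@B7, e@B0, e@B6} | OUT={a@B0, b@B8, c@B8, e@B0, e@B6, f@B8}

Merge at B6: IN[B6] = OUT[B5] = {a@B0, b@B2, c@B2, e@B5}
Applying B6's transfer function to that IN value gives OUT[B6] (row B6 above).

Answer: {a@B0, b@B2, c@B2, e@B6}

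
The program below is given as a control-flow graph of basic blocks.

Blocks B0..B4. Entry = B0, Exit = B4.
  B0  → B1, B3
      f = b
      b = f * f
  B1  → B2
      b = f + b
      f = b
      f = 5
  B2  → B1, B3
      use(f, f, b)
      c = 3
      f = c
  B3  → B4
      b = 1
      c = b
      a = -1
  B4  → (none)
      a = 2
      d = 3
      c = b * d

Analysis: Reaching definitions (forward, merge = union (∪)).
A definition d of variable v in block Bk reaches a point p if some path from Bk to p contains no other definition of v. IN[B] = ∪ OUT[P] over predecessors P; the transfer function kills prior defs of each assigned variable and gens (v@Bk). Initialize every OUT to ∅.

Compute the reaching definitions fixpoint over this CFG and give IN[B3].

Converged values:
  B0:   IN={}   OUT={b@B0, f@B0}
  B1:   IN={b@B0, b@B1, c@B2, f@B0, f@B2}   OUT={b@B1, c@B2, f@B1}
  B2:   IN={b@B1, c@B2, f@B1}   OUT={b@B1, c@B2, f@B2}
  B3:   IN={b@B0, b@B1, c@B2, f@B0, f@B2}   OUT={a@B3, b@B3, c@B3, f@B0, f@B2}
  B4:   IN={a@B3, b@B3, c@B3, f@B0, f@B2}   OUT={a@B4, b@B3, c@B4, d@B4, f@B0, f@B2}

Merge at B3: IN[B3] = OUT[B0] ⊔ OUT[B2] = {b@B0, b@B1, c@B2, f@B0, f@B2}

Answer: {b@B0, b@B1, c@B2, f@B0, f@B2}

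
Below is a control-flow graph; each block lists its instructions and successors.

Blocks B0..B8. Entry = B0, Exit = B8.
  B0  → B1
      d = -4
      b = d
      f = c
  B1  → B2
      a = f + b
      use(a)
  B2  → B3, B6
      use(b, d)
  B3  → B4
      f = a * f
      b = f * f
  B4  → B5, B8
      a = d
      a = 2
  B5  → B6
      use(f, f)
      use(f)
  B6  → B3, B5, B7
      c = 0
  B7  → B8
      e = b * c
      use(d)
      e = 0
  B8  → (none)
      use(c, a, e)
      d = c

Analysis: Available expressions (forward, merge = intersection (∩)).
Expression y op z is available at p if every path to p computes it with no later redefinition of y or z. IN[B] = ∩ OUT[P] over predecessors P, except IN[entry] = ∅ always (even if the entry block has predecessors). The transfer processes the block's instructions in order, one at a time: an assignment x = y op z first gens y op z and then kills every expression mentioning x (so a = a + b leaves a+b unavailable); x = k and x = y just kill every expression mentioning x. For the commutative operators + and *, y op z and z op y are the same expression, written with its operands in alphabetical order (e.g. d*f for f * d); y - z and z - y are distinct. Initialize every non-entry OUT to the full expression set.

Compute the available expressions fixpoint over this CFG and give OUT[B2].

Answer: {b+f}

Derivation:
Fixpoint table:
  B0:  IN={}  OUT={}
  B1:  IN={}  OUT={b+f}
  B2:  IN={b+f}  OUT={b+f}
  B3:  IN={}  OUT={f*f}
  B4:  IN={f*f}  OUT={f*f}
  B5:  IN={}  OUT={}
  B6:  IN={}  OUT={}
  B7:  IN={}  OUT={b*c}
  B8:  IN={}  OUT={}

Merge at B2: IN[B2] = OUT[B1] = {b+f}
Applying B2's transfer function to that IN value gives OUT[B2] (row B2 above).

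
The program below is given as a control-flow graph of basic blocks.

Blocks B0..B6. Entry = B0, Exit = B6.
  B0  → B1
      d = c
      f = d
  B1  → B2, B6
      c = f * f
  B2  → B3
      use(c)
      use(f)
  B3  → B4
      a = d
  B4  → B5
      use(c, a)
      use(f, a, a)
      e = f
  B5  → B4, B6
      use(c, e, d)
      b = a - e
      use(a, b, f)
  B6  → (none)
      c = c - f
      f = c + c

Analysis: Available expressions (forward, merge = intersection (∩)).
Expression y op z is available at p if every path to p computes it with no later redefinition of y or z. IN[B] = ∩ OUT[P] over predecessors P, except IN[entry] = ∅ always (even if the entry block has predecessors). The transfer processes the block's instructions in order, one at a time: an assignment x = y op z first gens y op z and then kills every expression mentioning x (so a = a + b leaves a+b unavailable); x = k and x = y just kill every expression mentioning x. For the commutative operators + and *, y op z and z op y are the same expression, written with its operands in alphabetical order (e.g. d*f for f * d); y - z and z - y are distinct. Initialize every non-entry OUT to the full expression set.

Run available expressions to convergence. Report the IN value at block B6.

Converged values:
  B0:  IN={}  OUT={}
  B1:  IN={}  OUT={f*f}
  B2:  IN={f*f}  OUT={f*f}
  B3:  IN={f*f}  OUT={f*f}
  B4:  IN={f*f}  OUT={f*f}
  B5:  IN={f*f}  OUT={a-e, f*f}
  B6:  IN={f*f}  OUT={c+c}

Merge at B6: IN[B6] = OUT[B1] ∩ OUT[B5] = {f*f}

Answer: {f*f}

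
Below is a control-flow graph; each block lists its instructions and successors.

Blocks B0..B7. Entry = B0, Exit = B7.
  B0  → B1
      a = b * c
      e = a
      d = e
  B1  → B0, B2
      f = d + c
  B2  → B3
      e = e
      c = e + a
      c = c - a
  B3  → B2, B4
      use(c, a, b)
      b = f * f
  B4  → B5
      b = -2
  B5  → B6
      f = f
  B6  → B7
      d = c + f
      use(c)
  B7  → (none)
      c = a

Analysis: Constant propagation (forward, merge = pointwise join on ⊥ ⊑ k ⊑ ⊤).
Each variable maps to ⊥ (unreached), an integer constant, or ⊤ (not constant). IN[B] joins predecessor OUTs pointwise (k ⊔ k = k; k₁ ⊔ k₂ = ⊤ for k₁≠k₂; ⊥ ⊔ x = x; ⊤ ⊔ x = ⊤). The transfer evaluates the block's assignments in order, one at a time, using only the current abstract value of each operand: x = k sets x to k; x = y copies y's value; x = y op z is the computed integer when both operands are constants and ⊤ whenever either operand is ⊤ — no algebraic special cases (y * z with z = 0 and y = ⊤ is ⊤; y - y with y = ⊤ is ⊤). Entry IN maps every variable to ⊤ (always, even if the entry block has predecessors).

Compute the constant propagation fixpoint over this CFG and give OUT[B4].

Answer: {a: ⊤, b: -2, c: ⊤, d: ⊤, e: ⊤, f: ⊤}

Derivation:
Converged values:
  B0:  IN=(all ⊤)  OUT=(all ⊤)
  B1:  IN=(all ⊤)  OUT=(all ⊤)
  B2:  IN=(all ⊤)  OUT=(all ⊤)
  B3:  IN=(all ⊤)  OUT=(all ⊤)
  B4:  IN=(all ⊤)  OUT={b:-2; rest ⊤}
  B5:  IN={b:-2; rest ⊤}  OUT={b:-2; rest ⊤}
  B6:  IN={b:-2; rest ⊤}  OUT={b:-2; rest ⊤}
  B7:  IN={b:-2; rest ⊤}  OUT={b:-2; rest ⊤}

Merge at B4: IN[B4] = OUT[B3] = {a: ⊤, b: ⊤, c: ⊤, d: ⊤, e: ⊤, f: ⊤}
Applying B4's transfer function to that IN value gives OUT[B4] (row B4 above).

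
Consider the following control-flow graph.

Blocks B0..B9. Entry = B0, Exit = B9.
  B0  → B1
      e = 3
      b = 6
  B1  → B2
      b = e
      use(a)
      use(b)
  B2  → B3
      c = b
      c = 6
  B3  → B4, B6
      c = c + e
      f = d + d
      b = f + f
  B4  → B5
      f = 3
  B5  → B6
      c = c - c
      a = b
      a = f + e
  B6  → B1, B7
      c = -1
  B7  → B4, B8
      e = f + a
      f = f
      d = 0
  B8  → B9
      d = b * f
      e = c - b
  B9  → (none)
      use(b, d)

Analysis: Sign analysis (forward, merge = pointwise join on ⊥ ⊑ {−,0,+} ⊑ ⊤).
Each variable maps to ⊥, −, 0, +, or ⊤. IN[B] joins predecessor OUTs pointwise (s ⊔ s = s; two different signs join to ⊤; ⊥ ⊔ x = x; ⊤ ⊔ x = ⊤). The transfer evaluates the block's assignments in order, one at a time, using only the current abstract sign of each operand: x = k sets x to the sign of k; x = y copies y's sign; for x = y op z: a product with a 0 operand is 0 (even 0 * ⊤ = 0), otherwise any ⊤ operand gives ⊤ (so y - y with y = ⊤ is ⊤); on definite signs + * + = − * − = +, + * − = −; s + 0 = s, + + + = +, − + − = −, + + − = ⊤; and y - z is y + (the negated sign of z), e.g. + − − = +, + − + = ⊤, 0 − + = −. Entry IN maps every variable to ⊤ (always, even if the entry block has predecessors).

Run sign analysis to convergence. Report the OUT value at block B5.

Answer: {a: ⊤, b: ⊤, c: ⊤, d: ⊤, e: ⊤, f: +}

Trace:
Fixpoint table:
  B0:  IN=(all ⊤)  OUT={b:+, e:+; rest ⊤}
  B1:  IN=(all ⊤)  OUT=(all ⊤)
  B2:  IN=(all ⊤)  OUT={c:+; rest ⊤}
  B3:  IN={c:+; rest ⊤}  OUT=(all ⊤)
  B4:  IN=(all ⊤)  OUT={f:+; rest ⊤}
  B5:  IN={f:+; rest ⊤}  OUT={f:+; rest ⊤}
  B6:  IN=(all ⊤)  OUT={c:-; rest ⊤}
  B7:  IN={c:-; rest ⊤}  OUT={c:-, d:0; rest ⊤}
  B8:  IN={c:-, d:0; rest ⊤}  OUT={c:-; rest ⊤}
  B9:  IN={c:-; rest ⊤}  OUT={c:-; rest ⊤}

Merge at B5: IN[B5] = OUT[B4] = {a: ⊤, b: ⊤, c: ⊤, d: ⊤, e: ⊤, f: +}
Applying B5's transfer function to that IN value gives OUT[B5] (row B5 above).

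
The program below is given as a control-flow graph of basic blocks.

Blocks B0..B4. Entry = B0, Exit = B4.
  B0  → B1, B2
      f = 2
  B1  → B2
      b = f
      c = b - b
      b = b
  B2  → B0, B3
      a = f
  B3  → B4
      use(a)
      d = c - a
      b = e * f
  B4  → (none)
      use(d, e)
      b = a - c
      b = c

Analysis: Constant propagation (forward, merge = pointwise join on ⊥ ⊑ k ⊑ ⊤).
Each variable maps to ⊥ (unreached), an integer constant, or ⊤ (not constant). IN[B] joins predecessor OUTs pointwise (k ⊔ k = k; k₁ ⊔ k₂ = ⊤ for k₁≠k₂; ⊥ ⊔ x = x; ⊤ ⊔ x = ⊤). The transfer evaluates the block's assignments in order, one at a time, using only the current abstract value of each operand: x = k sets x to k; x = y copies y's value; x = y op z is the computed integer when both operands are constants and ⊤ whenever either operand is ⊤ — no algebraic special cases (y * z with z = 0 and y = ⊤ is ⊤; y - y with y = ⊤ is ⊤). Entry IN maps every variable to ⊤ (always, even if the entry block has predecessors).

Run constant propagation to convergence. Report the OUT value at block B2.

Answer: {a: 2, b: ⊤, c: ⊤, d: ⊤, e: ⊤, f: 2}

Derivation:
Per-block solution:
  B0:   IN=(all ⊤)   OUT={f:2; rest ⊤}
  B1:   IN={f:2; rest ⊤}   OUT={b:2, c:0, f:2; rest ⊤}
  B2:   IN={f:2; rest ⊤}   OUT={a:2, f:2; rest ⊤}
  B3:   IN={a:2, f:2; rest ⊤}   OUT={a:2, f:2; rest ⊤}
  B4:   IN={a:2, f:2; rest ⊤}   OUT={a:2, f:2; rest ⊤}

Merge at B2: IN[B2] = OUT[B0] ⊔ OUT[B1] = {a: ⊤, b: ⊤, c: ⊤, d: ⊤, e: ⊤, f: 2}
Applying B2's transfer function to that IN value gives OUT[B2] (row B2 above).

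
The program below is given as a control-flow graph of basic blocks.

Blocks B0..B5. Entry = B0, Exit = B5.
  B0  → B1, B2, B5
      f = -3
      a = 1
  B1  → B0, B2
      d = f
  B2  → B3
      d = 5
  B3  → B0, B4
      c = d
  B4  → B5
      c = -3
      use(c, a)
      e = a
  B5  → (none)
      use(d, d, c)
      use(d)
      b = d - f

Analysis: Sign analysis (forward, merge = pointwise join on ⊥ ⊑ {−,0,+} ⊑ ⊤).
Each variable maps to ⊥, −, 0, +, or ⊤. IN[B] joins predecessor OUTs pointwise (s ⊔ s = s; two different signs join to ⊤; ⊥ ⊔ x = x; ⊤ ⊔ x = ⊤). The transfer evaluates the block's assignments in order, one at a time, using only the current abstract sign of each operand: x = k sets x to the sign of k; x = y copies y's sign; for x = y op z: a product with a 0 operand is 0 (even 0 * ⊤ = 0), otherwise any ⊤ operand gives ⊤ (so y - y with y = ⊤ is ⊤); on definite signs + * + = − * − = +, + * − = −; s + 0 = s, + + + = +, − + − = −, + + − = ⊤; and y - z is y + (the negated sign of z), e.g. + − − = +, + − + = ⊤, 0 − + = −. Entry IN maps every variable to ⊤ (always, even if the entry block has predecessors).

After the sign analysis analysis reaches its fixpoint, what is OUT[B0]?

Answer: {a: +, b: ⊤, c: ⊤, d: ⊤, e: ⊤, f: -}

Trace:
Converged values:
  B0:  IN=(all ⊤)  OUT={a:+, f:-; rest ⊤}
  B1:  IN={a:+, f:-; rest ⊤}  OUT={a:+, d:-, f:-; rest ⊤}
  B2:  IN={a:+, f:-; rest ⊤}  OUT={a:+, d:+, f:-; rest ⊤}
  B3:  IN={a:+, d:+, f:-; rest ⊤}  OUT={a:+, c:+, d:+, f:-; rest ⊤}
  B4:  IN={a:+, c:+, d:+, f:-; rest ⊤}  OUT={a:+, c:-, d:+, e:+, f:-; rest ⊤}
  B5:  IN={a:+, f:-; rest ⊤}  OUT={a:+, f:-; rest ⊤}

Merge at B0 (entry node, so the boundary value (all ⊤) is joined with the incoming edge(s)): IN[B0] = (all ⊤) ⊔ OUT[B1] ⊔ OUT[B3] = {a: ⊤, b: ⊤, c: ⊤, d: ⊤, e: ⊤, f: ⊤}
Applying B0's transfer function to that IN value gives OUT[B0] (row B0 above).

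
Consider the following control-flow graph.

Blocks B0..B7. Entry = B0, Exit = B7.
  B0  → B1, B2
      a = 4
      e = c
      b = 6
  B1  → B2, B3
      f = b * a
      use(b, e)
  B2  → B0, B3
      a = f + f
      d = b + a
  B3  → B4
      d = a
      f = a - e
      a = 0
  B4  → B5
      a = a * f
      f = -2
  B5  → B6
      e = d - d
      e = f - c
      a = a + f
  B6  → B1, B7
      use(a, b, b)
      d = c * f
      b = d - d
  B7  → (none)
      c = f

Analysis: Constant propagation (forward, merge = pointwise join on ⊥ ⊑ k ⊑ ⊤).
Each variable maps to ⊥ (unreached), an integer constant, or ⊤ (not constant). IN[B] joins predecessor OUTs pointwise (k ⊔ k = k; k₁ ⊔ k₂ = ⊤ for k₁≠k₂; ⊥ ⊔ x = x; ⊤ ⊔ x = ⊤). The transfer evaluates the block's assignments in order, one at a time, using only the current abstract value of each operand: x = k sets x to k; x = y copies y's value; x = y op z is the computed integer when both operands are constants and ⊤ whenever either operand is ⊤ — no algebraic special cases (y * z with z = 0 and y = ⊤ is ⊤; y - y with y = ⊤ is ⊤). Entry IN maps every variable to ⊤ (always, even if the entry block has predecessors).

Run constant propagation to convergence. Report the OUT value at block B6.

Per-block solution:
  B0:   IN=(all ⊤)   OUT={a:4, b:6; rest ⊤}
  B1:   IN=(all ⊤)   OUT=(all ⊤)
  B2:   IN=(all ⊤)   OUT=(all ⊤)
  B3:   IN=(all ⊤)   OUT={a:0; rest ⊤}
  B4:   IN={a:0; rest ⊤}   OUT={f:-2; rest ⊤}
  B5:   IN={f:-2; rest ⊤}   OUT={f:-2; rest ⊤}
  B6:   IN={f:-2; rest ⊤}   OUT={f:-2; rest ⊤}
  B7:   IN={f:-2; rest ⊤}   OUT={c:-2, f:-2; rest ⊤}

Merge at B6: IN[B6] = OUT[B5] = {a: ⊤, b: ⊤, c: ⊤, d: ⊤, e: ⊤, f: -2}
Applying B6's transfer function to that IN value gives OUT[B6] (row B6 above).

Answer: {a: ⊤, b: ⊤, c: ⊤, d: ⊤, e: ⊤, f: -2}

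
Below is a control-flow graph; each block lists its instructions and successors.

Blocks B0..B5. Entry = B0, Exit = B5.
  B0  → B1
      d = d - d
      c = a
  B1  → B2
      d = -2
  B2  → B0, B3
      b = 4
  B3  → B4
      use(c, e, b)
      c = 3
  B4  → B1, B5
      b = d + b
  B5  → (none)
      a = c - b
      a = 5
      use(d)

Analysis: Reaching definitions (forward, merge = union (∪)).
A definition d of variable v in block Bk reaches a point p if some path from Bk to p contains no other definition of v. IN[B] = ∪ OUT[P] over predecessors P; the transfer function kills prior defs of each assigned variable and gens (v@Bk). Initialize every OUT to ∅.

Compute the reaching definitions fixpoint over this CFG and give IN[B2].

Per-block solution:
  B0: | IN={b@B2, c@B0, c@B3, d@B1} | OUT={b@B2, c@B0, d@B0}
  B1: | IN={b@B2, b@B4, c@B0, c@B3, d@B0, d@B1} | OUT={b@B2, b@B4, c@B0, c@B3, d@B1}
  B2: | IN={b@B2, b@B4, c@B0, c@B3, d@B1} | OUT={b@B2, c@B0, c@B3, d@B1}
  B3: | IN={b@B2, c@B0, c@B3, d@B1} | OUT={b@B2, c@B3, d@B1}
  B4: | IN={b@B2, c@B3, d@B1} | OUT={b@B4, c@B3, d@B1}
  B5: | IN={b@B4, c@B3, d@B1} | OUT={a@B5, b@B4, c@B3, d@B1}

Merge at B2: IN[B2] = OUT[B1] = {b@B2, b@B4, c@B0, c@B3, d@B1}

Answer: {b@B2, b@B4, c@B0, c@B3, d@B1}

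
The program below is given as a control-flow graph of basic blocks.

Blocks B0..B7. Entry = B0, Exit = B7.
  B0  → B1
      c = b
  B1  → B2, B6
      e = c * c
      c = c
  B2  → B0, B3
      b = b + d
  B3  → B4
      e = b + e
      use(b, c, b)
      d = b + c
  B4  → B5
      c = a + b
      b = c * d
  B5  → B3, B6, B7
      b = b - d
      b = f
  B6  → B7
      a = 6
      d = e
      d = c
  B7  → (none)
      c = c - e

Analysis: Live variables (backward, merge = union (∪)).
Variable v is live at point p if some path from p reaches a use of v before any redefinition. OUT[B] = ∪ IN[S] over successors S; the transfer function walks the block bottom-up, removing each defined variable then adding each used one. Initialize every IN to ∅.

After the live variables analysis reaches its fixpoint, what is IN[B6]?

Answer: {c, e}

Derivation:
Converged values:
  B0:  IN={a, b, d, f}  OUT={a, b, c, d, f}
  B1:  IN={a, b, c, d, f}  OUT={a, b, c, d, e, f}
  B2:  IN={a, b, c, d, e, f}  OUT={a, b, c, d, e, f}
  B3:  IN={a, b, c, e, f}  OUT={a, b, d, e, f}
  B4:  IN={a, b, d, e, f}  OUT={a, b, c, d, e, f}
  B5:  IN={a, b, c, d, e, f}  OUT={a, b, c, e, f}
  B6:  IN={c, e}  OUT={c, e}
  B7:  IN={c, e}  OUT={}

Merge at B6: OUT[B6] = IN[B7] = {c, e}
Applying B6's transfer function to that OUT value gives IN[B6] (row B6 above).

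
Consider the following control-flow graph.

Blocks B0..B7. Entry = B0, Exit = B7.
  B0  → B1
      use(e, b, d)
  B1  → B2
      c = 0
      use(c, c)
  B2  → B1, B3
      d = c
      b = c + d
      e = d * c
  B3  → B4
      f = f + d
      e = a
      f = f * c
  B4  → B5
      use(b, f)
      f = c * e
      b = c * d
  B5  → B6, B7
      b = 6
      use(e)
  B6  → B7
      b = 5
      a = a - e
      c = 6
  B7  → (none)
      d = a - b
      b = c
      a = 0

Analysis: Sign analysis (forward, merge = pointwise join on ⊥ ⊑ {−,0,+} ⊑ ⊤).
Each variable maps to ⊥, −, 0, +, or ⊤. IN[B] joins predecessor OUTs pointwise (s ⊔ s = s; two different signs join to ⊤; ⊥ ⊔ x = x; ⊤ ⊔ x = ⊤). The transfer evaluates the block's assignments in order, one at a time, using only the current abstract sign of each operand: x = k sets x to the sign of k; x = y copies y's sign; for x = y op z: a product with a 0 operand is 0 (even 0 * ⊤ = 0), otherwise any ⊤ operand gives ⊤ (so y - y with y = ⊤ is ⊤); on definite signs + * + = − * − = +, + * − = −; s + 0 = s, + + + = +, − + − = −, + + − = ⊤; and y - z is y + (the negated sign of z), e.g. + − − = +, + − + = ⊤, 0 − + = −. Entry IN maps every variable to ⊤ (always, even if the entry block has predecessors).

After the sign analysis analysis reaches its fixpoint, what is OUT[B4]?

Fixpoint table:
  B0:   IN=(all ⊤)   OUT=(all ⊤)
  B1:   IN=(all ⊤)   OUT={c:0; rest ⊤}
  B2:   IN={c:0; rest ⊤}   OUT={b:0, c:0, d:0, e:0; rest ⊤}
  B3:   IN={b:0, c:0, d:0, e:0; rest ⊤}   OUT={b:0, c:0, d:0, f:0; rest ⊤}
  B4:   IN={b:0, c:0, d:0, f:0; rest ⊤}   OUT={b:0, c:0, d:0, f:0; rest ⊤}
  B5:   IN={b:0, c:0, d:0, f:0; rest ⊤}   OUT={b:+, c:0, d:0, f:0; rest ⊤}
  B6:   IN={b:+, c:0, d:0, f:0; rest ⊤}   OUT={b:+, c:+, d:0, f:0; rest ⊤}
  B7:   IN={b:+, d:0, f:0; rest ⊤}   OUT={a:0, f:0; rest ⊤}

Merge at B4: IN[B4] = OUT[B3] = {a: ⊤, b: 0, c: 0, d: 0, e: ⊤, f: 0}
Applying B4's transfer function to that IN value gives OUT[B4] (row B4 above).

Answer: {a: ⊤, b: 0, c: 0, d: 0, e: ⊤, f: 0}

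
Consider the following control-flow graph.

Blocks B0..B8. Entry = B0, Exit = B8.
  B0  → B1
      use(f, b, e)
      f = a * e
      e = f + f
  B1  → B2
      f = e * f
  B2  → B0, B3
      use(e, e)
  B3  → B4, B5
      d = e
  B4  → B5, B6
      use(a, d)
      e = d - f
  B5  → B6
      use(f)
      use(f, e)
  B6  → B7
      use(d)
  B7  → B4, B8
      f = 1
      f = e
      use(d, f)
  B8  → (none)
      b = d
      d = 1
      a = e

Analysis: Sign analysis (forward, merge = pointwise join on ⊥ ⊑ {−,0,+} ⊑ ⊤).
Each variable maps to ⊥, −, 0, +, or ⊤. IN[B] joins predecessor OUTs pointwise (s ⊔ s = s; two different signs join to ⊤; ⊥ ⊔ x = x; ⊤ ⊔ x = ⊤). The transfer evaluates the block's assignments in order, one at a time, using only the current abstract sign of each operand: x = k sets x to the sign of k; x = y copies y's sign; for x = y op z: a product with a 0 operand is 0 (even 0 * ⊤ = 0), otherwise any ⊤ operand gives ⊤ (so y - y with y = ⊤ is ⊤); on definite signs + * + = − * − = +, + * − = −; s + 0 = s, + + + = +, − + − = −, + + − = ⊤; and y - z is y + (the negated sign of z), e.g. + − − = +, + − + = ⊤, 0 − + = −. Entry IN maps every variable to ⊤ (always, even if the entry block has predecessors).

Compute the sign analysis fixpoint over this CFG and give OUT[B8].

Fixpoint table:
  B0:  IN=(all ⊤)  OUT=(all ⊤)
  B1:  IN=(all ⊤)  OUT=(all ⊤)
  B2:  IN=(all ⊤)  OUT=(all ⊤)
  B3:  IN=(all ⊤)  OUT=(all ⊤)
  B4:  IN=(all ⊤)  OUT=(all ⊤)
  B5:  IN=(all ⊤)  OUT=(all ⊤)
  B6:  IN=(all ⊤)  OUT=(all ⊤)
  B7:  IN=(all ⊤)  OUT=(all ⊤)
  B8:  IN=(all ⊤)  OUT={d:+; rest ⊤}

Merge at B8: IN[B8] = OUT[B7] = {a: ⊤, b: ⊤, c: ⊤, d: ⊤, e: ⊤, f: ⊤}
Applying B8's transfer function to that IN value gives OUT[B8] (row B8 above).

Answer: {a: ⊤, b: ⊤, c: ⊤, d: +, e: ⊤, f: ⊤}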